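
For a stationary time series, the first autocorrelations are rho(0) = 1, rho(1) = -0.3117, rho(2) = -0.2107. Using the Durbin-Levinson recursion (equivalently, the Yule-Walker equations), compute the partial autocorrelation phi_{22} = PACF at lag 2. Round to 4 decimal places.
\phi_{22} = -0.3410

The PACF at lag k is phi_{kk}, the last component of the solution
to the Yule-Walker system G_k phi = r_k where
  (G_k)_{ij} = rho(|i - j|), (r_k)_i = rho(i), i,j = 1..k.
Equivalently, Durbin-Levinson gives phi_{kk} iteratively:
  phi_{11} = rho(1)
  phi_{kk} = [rho(k) - sum_{j=1..k-1} phi_{k-1,j} rho(k-j)]
            / [1 - sum_{j=1..k-1} phi_{k-1,j} rho(j)],
  phi_{k,j} = phi_{k-1,j} - phi_{kk} phi_{k-1,k-j},  j = 1..k-1.
Step k = 1:
  phi_11 = rho(1) = -0.3117.
Step k = 2:
  phi_22 = [rho(2) - phi_11 rho(1)] / [1 - phi_11 rho(1)] = [-0.2107 - (-0.3117)(-0.3117)] / [1 - (-0.3117)(-0.3117)]
         = -0.30785689 / 0.90284311 = -0.341.
Therefore phi_{22} = -0.3410.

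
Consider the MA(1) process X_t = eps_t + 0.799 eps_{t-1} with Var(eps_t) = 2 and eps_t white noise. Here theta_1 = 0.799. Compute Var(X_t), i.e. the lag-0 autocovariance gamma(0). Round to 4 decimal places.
\gamma(0) = 3.2768

For an MA(q) process X_t = eps_t + sum_i theta_i eps_{t-i} with
Var(eps_t) = sigma^2, the variance is
  gamma(0) = sigma^2 * (1 + sum_i theta_i^2).
  sum_i theta_i^2 = (0.799)^2 = 0.638401.
  gamma(0) = 2 * (1 + 0.638401) = 2 * 1.638401 = 3.276802, which rounds to 3.2768.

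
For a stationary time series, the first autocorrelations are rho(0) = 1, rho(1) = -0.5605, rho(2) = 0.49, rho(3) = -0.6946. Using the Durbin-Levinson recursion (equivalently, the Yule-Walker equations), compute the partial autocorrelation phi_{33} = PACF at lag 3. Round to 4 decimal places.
\phi_{33} = -0.5410

The PACF at lag k is phi_{kk}, the last component of the solution
to the Yule-Walker system G_k phi = r_k where
  (G_k)_{ij} = rho(|i - j|), (r_k)_i = rho(i), i,j = 1..k.
Equivalently, Durbin-Levinson gives phi_{kk} iteratively:
  phi_{11} = rho(1)
  phi_{kk} = [rho(k) - sum_{j=1..k-1} phi_{k-1,j} rho(k-j)]
            / [1 - sum_{j=1..k-1} phi_{k-1,j} rho(j)],
  phi_{k,j} = phi_{k-1,j} - phi_{kk} phi_{k-1,k-j},  j = 1..k-1.
Step k = 1:
  phi_11 = rho(1) = -0.5605.
Step k = 2:
  phi_22 = [rho(2) - phi_11 rho(1)] / [1 - phi_11 rho(1)] = [0.49 - (-0.5605)(-0.5605)] / [1 - (-0.5605)(-0.5605)]
         = 0.17583975 / 0.68583975 = 0.256386.
  Update: phi_21 = phi_11 - phi_22 phi_11 = -0.5605 - (0.256386)(-0.5605) = -0.416796.
Step k = 3:
  phi_33 = [rho(3) - phi_21 rho(2) - phi_22 rho(1)] / [1 - phi_21 rho(1) - phi_22 rho(2)]
    numerator   = -0.6946 - (-0.416796)(0.49) - (0.256386)(-0.5605) = -0.34666576
    denominator = 1 - (-0.416796)(-0.5605) - (0.256386)(0.49) = 0.64075689
  phi_33 = -0.34666576 / 0.64075689 = -0.541.
Therefore phi_{33} = -0.5410.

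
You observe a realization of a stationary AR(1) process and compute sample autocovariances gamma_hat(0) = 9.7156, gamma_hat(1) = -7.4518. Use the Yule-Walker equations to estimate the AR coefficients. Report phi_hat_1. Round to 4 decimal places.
\hat\phi_{1} = -0.7670

The Yule-Walker equations for an AR(p) process read, in matrix form,
  Gamma_p phi = r_p,   with   (Gamma_p)_{ij} = gamma(|i - j|),
                       (r_p)_i = gamma(i),   i,j = 1..p.
Substitute the sample gammas (Toeplitz matrix and right-hand side of size 1):
  Gamma_p = [[9.7156]]
  r_p     = [-7.4518]
With p = 1 this is the single equation gamma(0) phi_1 = gamma(1):
  phi_hat_1 = gamma(1) / gamma(0) = -7.4518 / 9.7156 = -0.7670.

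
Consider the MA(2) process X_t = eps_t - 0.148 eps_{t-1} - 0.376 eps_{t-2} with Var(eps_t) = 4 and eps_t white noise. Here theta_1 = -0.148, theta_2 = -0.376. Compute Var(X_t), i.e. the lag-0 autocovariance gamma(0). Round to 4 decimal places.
\gamma(0) = 4.6531

For an MA(q) process X_t = eps_t + sum_i theta_i eps_{t-i} with
Var(eps_t) = sigma^2, the variance is
  gamma(0) = sigma^2 * (1 + sum_i theta_i^2).
  sum_i theta_i^2 = (-0.148)^2 + (-0.376)^2 = 0.021904 + 0.141376 = 0.16328.
  gamma(0) = 4 * (1 + 0.16328) = 4 * 1.16328 = 4.65312, which rounds to 4.6531.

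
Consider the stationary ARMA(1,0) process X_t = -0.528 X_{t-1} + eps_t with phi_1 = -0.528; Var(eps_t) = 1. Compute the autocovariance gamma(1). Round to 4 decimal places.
\gamma(1) = -0.7321

Multiply the model equation by X_{t-k} and take expectations. With theta_0 = psi_0 = 1 and psi_j the MA(infinity) weights, this gives
  gamma(k) - sum_i phi_i gamma(k-i) = c_k,
  c_k = sigma^2 * sum_{j=k..q} theta_j psi_{j-k}   (c_k = 0 for k > q),
using gamma(-m) = gamma(m).
Pure AR (q = 0): c_0 = sigma^2 = 1, c_k = 0 for k >= 1.
Equations for k = 0 and k = 1 (AR order 1):
  gamma(0) = phi_1 gamma(1) + c_0
  gamma(1) = phi_1 gamma(0) + c_1
Substituting the second into the first: gamma(0) (1 - phi_1^2) = c_0 + phi_1 c_1, so
  gamma(0) = c_0 / (1 - phi_1^2) = 1 / (1 - (-0.528)^2) = 1 / 0.721216 = 1.386547.
  gamma(1) = phi_1 gamma(0) = (-0.528)(1.386547) = -0.732097.
Therefore gamma(1) = -0.7321 (to 4 decimal places).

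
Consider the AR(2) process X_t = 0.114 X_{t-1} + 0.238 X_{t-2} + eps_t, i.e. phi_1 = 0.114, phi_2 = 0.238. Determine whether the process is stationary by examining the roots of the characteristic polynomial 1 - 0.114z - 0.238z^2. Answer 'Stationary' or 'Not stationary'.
\text{Stationary}

The AR(p) characteristic polynomial is P(z) = 1 - 0.114z - 0.238z^2.
Stationarity requires all roots to lie outside the unit circle, i.e. |z| > 1 for every root.
Set 1 + (-0.114) z + (-0.238) z^2 = 0, i.e. a z^2 + b z + c = 0 with a = -0.238, b = -0.114, c = 1.
Discriminant D = b^2 - 4ac = (-0.114)^2 - 4*(-0.238)*1 = 0.012996 - (-0.952) = 0.964996.
D >= 0, so the roots are real: z = (-b +/- sqrt(D)) / (2a) = (0.114 +/- 0.982342) / (-0.476).
  z_1 = (0.114 + 0.982342) / (-0.476) = -2.3032,   |z_1| = 2.3032.
  z_2 = (0.114 - 0.982342) / (-0.476) = 1.8242,   |z_2| = 1.8242.
Moduli of all roots: 2.3032, 1.8242.
All moduli strictly greater than 1? Yes.
Verdict: Stationary.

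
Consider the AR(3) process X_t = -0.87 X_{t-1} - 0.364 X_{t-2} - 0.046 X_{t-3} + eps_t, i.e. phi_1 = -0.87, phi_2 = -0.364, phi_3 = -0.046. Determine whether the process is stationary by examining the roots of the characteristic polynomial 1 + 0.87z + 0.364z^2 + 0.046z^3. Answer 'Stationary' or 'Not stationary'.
\text{Stationary}

The AR(p) characteristic polynomial is P(z) = 1 + 0.87z + 0.364z^2 + 0.046z^3.
Stationarity requires all roots to lie outside the unit circle, i.e. |z| > 1 for every root.
Degree 3: look for a simple real root z0 first, then factor out (1 - z/z0) and solve the remaining quadratic.
Testing z0 = -5: P(-5) = 1 + (0.87)(-5) + (0.364)(-5)^2 + (0.046)(-5)^3
  = 1 + (-4.35) + (9.1) + (-5.75) = 0.  So z_0 = -5 is a root, |z_0| = 5.
Divide out the factor (1 + 0.2 z) = (1 - z/z0) (since 1/z0 = -0.2):
  P(z) = (1 + 0.2 z)(1 + (0.67) z + (0.23) z^2)
  [check: z-coef 0.67 - (-0.2) = 0.87; z^2-coef 0.23 - (-0.2)(0.67) = 0.364; z^3-coef -(-0.2)(0.23) = 0.046.]
Remaining roots from the quadratic factor 1 + (0.67) z + (0.23) z^2:
  Set 1 + (0.67) z + (0.23) z^2 = 0, i.e. a z^2 + b z + c = 0 with a = 0.23, b = 0.67, c = 1.
  Discriminant D = b^2 - 4ac = (0.67)^2 - 4*(0.23)*1 = 0.4489 - (0.92) = -0.4711.
  D < 0, so the roots are the complex-conjugate pair z = (-b +/- i sqrt(-D)) / (2a) = -1.4565 +/- 1.4921i.
  For a conjugate pair |z|^2 = z * conj(z) = (product of roots) = c/a = 1/(0.23) = 4.347826, so |z| = sqrt(4.347826) = 2.0851 for both roots.
Moduli of all roots: 5.0000, 2.0851, 2.0851.
All moduli strictly greater than 1? Yes.
Verdict: Stationary.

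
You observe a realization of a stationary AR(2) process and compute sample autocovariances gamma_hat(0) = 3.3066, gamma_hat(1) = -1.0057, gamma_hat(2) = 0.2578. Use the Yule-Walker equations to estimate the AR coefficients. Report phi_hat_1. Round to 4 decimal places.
\hat\phi_{1} = -0.3090

The Yule-Walker equations for an AR(p) process read, in matrix form,
  Gamma_p phi = r_p,   with   (Gamma_p)_{ij} = gamma(|i - j|),
                       (r_p)_i = gamma(i),   i,j = 1..p.
Substitute the sample gammas (Toeplitz matrix and right-hand side of size 2):
  Gamma_p = [[3.3066, -1.0057], [-1.0057, 3.3066]]
  r_p     = [-1.0057, 0.2578]
Written out:
  3.3066 phi_1 - 1.0057 phi_2 = -1.0057
  -1.0057 phi_1 + 3.3066 phi_2 = 0.2578
Solve by Cramer's rule:
  det = gamma(0)^2 - gamma(1)^2 = (3.3066)^2 - (-1.0057)^2 = 10.93360356 - 1.01143249 = 9.92217107
  phi_hat_1 = [gamma(1) gamma(0) - gamma(1) gamma(2)] / det = [(-1.0057)(3.3066) - (-1.0057)(0.2578)] / 9.92217107 = -3.06617816 / 9.92217107 = -0.309
  phi_hat_2 = [gamma(0) gamma(2) - gamma(1)^2] / det = [(3.3066)(0.2578) - (-1.0057)^2] / 9.92217107 = -0.15899101 / 9.92217107 = -0.016
So phi_hat = [-0.3090, -0.0160].
Therefore phi_hat_1 = -0.3090.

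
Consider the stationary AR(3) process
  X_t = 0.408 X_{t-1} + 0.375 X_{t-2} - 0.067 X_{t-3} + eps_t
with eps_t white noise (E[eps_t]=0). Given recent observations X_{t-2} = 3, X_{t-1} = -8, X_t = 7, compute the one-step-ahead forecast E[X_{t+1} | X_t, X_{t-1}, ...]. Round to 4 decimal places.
E[X_{t+1} \mid \mathcal F_t] = -0.3450

For an AR(p) model X_t = c + sum_i phi_i X_{t-i} + eps_t, the
one-step-ahead conditional mean is
  E[X_{t+1} | X_t, ...] = c + sum_i phi_i X_{t+1-i}.
Substitute known values:
  E[X_{t+1} | ...] = (0.408) * (7) + (0.375) * (-8) + (-0.067) * (3)
                   = -0.3450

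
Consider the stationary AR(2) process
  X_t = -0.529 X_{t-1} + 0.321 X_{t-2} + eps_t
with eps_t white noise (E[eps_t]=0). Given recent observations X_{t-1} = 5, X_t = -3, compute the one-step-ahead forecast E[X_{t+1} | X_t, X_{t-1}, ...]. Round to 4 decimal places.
E[X_{t+1} \mid \mathcal F_t] = 3.1920

For an AR(p) model X_t = c + sum_i phi_i X_{t-i} + eps_t, the
one-step-ahead conditional mean is
  E[X_{t+1} | X_t, ...] = c + sum_i phi_i X_{t+1-i}.
Substitute known values:
  E[X_{t+1} | ...] = (-0.529) * (-3) + (0.321) * (5)
                   = 3.1920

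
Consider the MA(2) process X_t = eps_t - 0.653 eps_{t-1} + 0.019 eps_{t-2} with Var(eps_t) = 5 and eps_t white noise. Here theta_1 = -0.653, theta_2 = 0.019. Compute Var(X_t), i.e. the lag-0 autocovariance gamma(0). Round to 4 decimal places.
\gamma(0) = 7.1339

For an MA(q) process X_t = eps_t + sum_i theta_i eps_{t-i} with
Var(eps_t) = sigma^2, the variance is
  gamma(0) = sigma^2 * (1 + sum_i theta_i^2).
  sum_i theta_i^2 = (-0.653)^2 + (0.019)^2 = 0.426409 + 0.000361 = 0.42677.
  gamma(0) = 5 * (1 + 0.42677) = 5 * 1.42677 = 7.13385, which rounds to 7.1339.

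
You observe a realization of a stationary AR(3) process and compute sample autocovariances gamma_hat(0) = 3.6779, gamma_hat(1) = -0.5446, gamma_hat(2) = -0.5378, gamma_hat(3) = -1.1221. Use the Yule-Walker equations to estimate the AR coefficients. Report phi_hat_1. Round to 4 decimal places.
\hat\phi_{1} = -0.2380

The Yule-Walker equations for an AR(p) process read, in matrix form,
  Gamma_p phi = r_p,   with   (Gamma_p)_{ij} = gamma(|i - j|),
                       (r_p)_i = gamma(i),   i,j = 1..p.
Substitute the sample gammas (Toeplitz matrix and right-hand side of size 3):
  Gamma_p = [[3.6779, -0.5446, -0.5378], [-0.5446, 3.6779, -0.5446], [-0.5378, -0.5446, 3.6779]]
  r_p     = [-0.5446, -0.5378, -1.1221]
Written out (R1..R3):
  (R1) 3.6779 phi_1 - 0.5446 phi_2 - 0.5378 phi_3 = -0.5446
  (R2) -0.5446 phi_1 + 3.6779 phi_2 - 0.5446 phi_3 = -0.5378
  (R3) -0.5378 phi_1 - 0.5446 phi_2 + 3.6779 phi_3 = -1.1221
Gaussian elimination:
  R2 <- R2 - (-0.5446/3.6779) R1 = R2 - (-0.148074) R1:  3.597259 phi_2 - 0.624234 phi_3 = -0.618441
  R3 <- R3 - (-0.5378/3.6779) R1 = R3 - (-0.146225) R1:  -0.624234 phi_2 + 3.59926 phi_3 = -1.201734
  R3 <- R3 - (-0.624234/3.597259) R2 = R3 - (-0.17353) R2:  3.490937 phi_3 = -1.309052
Back-substitution:
  phi_hat_3 = -1.309052 / 3.490937 = -0.374986
  phi_hat_2 = (-0.618441 - (-0.624234)(-0.374986)) / 3.597259 = -0.236992
  phi_hat_1 = (-0.5446 - (-0.5446)(-0.236992) - (-0.5378)(-0.374986)) / 3.6779 = -0.237998
So phi_hat = [-0.2380, -0.2370, -0.3750].
Therefore phi_hat_1 = -0.2380.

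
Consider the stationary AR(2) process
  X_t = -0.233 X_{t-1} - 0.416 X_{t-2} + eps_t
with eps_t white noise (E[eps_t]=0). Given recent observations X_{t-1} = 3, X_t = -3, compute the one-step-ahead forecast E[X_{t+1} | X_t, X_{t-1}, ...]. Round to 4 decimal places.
E[X_{t+1} \mid \mathcal F_t] = -0.5490

For an AR(p) model X_t = c + sum_i phi_i X_{t-i} + eps_t, the
one-step-ahead conditional mean is
  E[X_{t+1} | X_t, ...] = c + sum_i phi_i X_{t+1-i}.
Substitute known values:
  E[X_{t+1} | ...] = (-0.233) * (-3) + (-0.416) * (3)
                   = -0.5490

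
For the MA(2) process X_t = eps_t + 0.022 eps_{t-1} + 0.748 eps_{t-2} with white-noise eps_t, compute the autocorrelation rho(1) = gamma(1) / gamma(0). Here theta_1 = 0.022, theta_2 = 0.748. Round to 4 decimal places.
\rho(1) = 0.0247

For an MA(q) process with theta_0 = 1, the autocovariance is
  gamma(k) = sigma^2 * sum_{i=0..q-k} theta_i * theta_{i+k},
and rho(k) = gamma(k) / gamma(0). Sigma^2 cancels.
  numerator   = (1)*(0.022) + (0.022)*(0.748) = 0.038456.
  denominator = (1)^2 + (0.022)^2 + (0.748)^2 = 1.559988.
  rho(1) = 0.038456 / 1.559988 = 0.0247.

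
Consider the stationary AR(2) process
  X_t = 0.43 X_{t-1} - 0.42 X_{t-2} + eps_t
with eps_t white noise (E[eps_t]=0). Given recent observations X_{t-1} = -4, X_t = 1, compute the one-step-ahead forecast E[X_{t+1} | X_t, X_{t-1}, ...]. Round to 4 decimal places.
E[X_{t+1} \mid \mathcal F_t] = 2.1100

For an AR(p) model X_t = c + sum_i phi_i X_{t-i} + eps_t, the
one-step-ahead conditional mean is
  E[X_{t+1} | X_t, ...] = c + sum_i phi_i X_{t+1-i}.
Substitute known values:
  E[X_{t+1} | ...] = (0.43) * (1) + (-0.42) * (-4)
                   = 2.1100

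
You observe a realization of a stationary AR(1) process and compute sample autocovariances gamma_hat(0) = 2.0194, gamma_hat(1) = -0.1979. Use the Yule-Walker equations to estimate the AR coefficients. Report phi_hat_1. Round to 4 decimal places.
\hat\phi_{1} = -0.0980

The Yule-Walker equations for an AR(p) process read, in matrix form,
  Gamma_p phi = r_p,   with   (Gamma_p)_{ij} = gamma(|i - j|),
                       (r_p)_i = gamma(i),   i,j = 1..p.
Substitute the sample gammas (Toeplitz matrix and right-hand side of size 1):
  Gamma_p = [[2.0194]]
  r_p     = [-0.1979]
With p = 1 this is the single equation gamma(0) phi_1 = gamma(1):
  phi_hat_1 = gamma(1) / gamma(0) = -0.1979 / 2.0194 = -0.0980.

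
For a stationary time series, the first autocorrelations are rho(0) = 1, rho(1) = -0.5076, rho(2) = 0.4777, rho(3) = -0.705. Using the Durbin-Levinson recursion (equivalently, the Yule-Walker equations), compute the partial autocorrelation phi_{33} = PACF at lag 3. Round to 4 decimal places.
\phi_{33} = -0.5670

The PACF at lag k is phi_{kk}, the last component of the solution
to the Yule-Walker system G_k phi = r_k where
  (G_k)_{ij} = rho(|i - j|), (r_k)_i = rho(i), i,j = 1..k.
Equivalently, Durbin-Levinson gives phi_{kk} iteratively:
  phi_{11} = rho(1)
  phi_{kk} = [rho(k) - sum_{j=1..k-1} phi_{k-1,j} rho(k-j)]
            / [1 - sum_{j=1..k-1} phi_{k-1,j} rho(j)],
  phi_{k,j} = phi_{k-1,j} - phi_{kk} phi_{k-1,k-j},  j = 1..k-1.
Step k = 1:
  phi_11 = rho(1) = -0.5076.
Step k = 2:
  phi_22 = [rho(2) - phi_11 rho(1)] / [1 - phi_11 rho(1)] = [0.4777 - (-0.5076)(-0.5076)] / [1 - (-0.5076)(-0.5076)]
         = 0.22004224 / 0.74234224 = 0.296416.
  Update: phi_21 = phi_11 - phi_22 phi_11 = -0.5076 - (0.296416)(-0.5076) = -0.357139.
Step k = 3:
  phi_33 = [rho(3) - phi_21 rho(2) - phi_22 rho(1)] / [1 - phi_21 rho(1) - phi_22 rho(2)]
    numerator   = -0.705 - (-0.357139)(0.4777) - (0.296416)(-0.5076) = -0.38393378
    denominator = 1 - (-0.357139)(-0.5076) - (0.296416)(0.4777) = 0.67711816
  phi_33 = -0.38393378 / 0.67711816 = -0.567.
Therefore phi_{33} = -0.5670.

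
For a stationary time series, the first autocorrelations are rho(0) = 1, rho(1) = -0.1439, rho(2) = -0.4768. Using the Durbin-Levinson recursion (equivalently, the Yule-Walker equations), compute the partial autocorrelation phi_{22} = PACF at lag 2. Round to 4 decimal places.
\phi_{22} = -0.5080

The PACF at lag k is phi_{kk}, the last component of the solution
to the Yule-Walker system G_k phi = r_k where
  (G_k)_{ij} = rho(|i - j|), (r_k)_i = rho(i), i,j = 1..k.
Equivalently, Durbin-Levinson gives phi_{kk} iteratively:
  phi_{11} = rho(1)
  phi_{kk} = [rho(k) - sum_{j=1..k-1} phi_{k-1,j} rho(k-j)]
            / [1 - sum_{j=1..k-1} phi_{k-1,j} rho(j)],
  phi_{k,j} = phi_{k-1,j} - phi_{kk} phi_{k-1,k-j},  j = 1..k-1.
Step k = 1:
  phi_11 = rho(1) = -0.1439.
Step k = 2:
  phi_22 = [rho(2) - phi_11 rho(1)] / [1 - phi_11 rho(1)] = [-0.4768 - (-0.1439)(-0.1439)] / [1 - (-0.1439)(-0.1439)]
         = -0.49750721 / 0.97929279 = -0.508.
Therefore phi_{22} = -0.5080.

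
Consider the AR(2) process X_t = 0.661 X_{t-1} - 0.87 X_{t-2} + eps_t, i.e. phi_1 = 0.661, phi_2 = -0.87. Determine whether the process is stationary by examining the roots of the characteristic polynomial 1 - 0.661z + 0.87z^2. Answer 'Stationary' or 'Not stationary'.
\text{Stationary}

The AR(p) characteristic polynomial is P(z) = 1 - 0.661z + 0.87z^2.
Stationarity requires all roots to lie outside the unit circle, i.e. |z| > 1 for every root.
Set 1 + (-0.661) z + (0.87) z^2 = 0, i.e. a z^2 + b z + c = 0 with a = 0.87, b = -0.661, c = 1.
Discriminant D = b^2 - 4ac = (-0.661)^2 - 4*(0.87)*1 = 0.436921 - (3.48) = -3.043079.
D < 0, so the roots are the complex-conjugate pair z = (-b +/- i sqrt(-D)) / (2a) = 0.3799 +/- 1.0026i.
For a conjugate pair |z|^2 = z * conj(z) = (product of roots) = c/a = 1/(0.87) = 1.149425, so |z| = sqrt(1.149425) = 1.0721 for both roots.
Moduli of all roots: 1.0721, 1.0721.
All moduli strictly greater than 1? Yes.
Verdict: Stationary.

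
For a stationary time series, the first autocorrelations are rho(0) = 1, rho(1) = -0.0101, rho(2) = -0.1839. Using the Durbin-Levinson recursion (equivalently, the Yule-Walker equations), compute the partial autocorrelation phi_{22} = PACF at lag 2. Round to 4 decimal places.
\phi_{22} = -0.1840

The PACF at lag k is phi_{kk}, the last component of the solution
to the Yule-Walker system G_k phi = r_k where
  (G_k)_{ij} = rho(|i - j|), (r_k)_i = rho(i), i,j = 1..k.
Equivalently, Durbin-Levinson gives phi_{kk} iteratively:
  phi_{11} = rho(1)
  phi_{kk} = [rho(k) - sum_{j=1..k-1} phi_{k-1,j} rho(k-j)]
            / [1 - sum_{j=1..k-1} phi_{k-1,j} rho(j)],
  phi_{k,j} = phi_{k-1,j} - phi_{kk} phi_{k-1,k-j},  j = 1..k-1.
Step k = 1:
  phi_11 = rho(1) = -0.0101.
Step k = 2:
  phi_22 = [rho(2) - phi_11 rho(1)] / [1 - phi_11 rho(1)] = [-0.1839 - (-0.0101)(-0.0101)] / [1 - (-0.0101)(-0.0101)]
         = -0.18400201 / 0.99989799 = -0.184.
Therefore phi_{22} = -0.1840.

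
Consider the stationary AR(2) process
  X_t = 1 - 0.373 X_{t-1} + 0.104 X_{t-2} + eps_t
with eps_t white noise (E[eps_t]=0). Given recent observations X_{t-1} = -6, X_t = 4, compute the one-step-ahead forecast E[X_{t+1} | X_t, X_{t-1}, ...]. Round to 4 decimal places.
E[X_{t+1} \mid \mathcal F_t] = -1.1160

For an AR(p) model X_t = c + sum_i phi_i X_{t-i} + eps_t, the
one-step-ahead conditional mean is
  E[X_{t+1} | X_t, ...] = c + sum_i phi_i X_{t+1-i}.
Substitute known values:
  E[X_{t+1} | ...] = 1 + (-0.373) * (4) + (0.104) * (-6)
                   = -1.1160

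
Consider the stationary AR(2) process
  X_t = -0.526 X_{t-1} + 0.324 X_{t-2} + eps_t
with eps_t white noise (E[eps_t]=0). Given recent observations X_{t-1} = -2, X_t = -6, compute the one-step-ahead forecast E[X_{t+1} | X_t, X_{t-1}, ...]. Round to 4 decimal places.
E[X_{t+1} \mid \mathcal F_t] = 2.5080

For an AR(p) model X_t = c + sum_i phi_i X_{t-i} + eps_t, the
one-step-ahead conditional mean is
  E[X_{t+1} | X_t, ...] = c + sum_i phi_i X_{t+1-i}.
Substitute known values:
  E[X_{t+1} | ...] = (-0.526) * (-6) + (0.324) * (-2)
                   = 2.5080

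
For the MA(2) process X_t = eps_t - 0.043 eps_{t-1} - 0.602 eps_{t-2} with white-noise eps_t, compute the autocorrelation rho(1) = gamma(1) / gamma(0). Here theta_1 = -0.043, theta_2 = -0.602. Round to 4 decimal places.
\rho(1) = -0.0125

For an MA(q) process with theta_0 = 1, the autocovariance is
  gamma(k) = sigma^2 * sum_{i=0..q-k} theta_i * theta_{i+k},
and rho(k) = gamma(k) / gamma(0). Sigma^2 cancels.
  numerator   = (1)*(-0.043) + (-0.043)*(-0.602) = -0.017114.
  denominator = (1)^2 + (-0.043)^2 + (-0.602)^2 = 1.364253.
  rho(1) = -0.017114 / 1.364253 = -0.0125.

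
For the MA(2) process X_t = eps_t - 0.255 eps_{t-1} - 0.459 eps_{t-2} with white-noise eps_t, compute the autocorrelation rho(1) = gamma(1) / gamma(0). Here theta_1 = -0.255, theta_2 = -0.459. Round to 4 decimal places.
\rho(1) = -0.1081

For an MA(q) process with theta_0 = 1, the autocovariance is
  gamma(k) = sigma^2 * sum_{i=0..q-k} theta_i * theta_{i+k},
and rho(k) = gamma(k) / gamma(0). Sigma^2 cancels.
  numerator   = (1)*(-0.255) + (-0.255)*(-0.459) = -0.137955.
  denominator = (1)^2 + (-0.255)^2 + (-0.459)^2 = 1.275706.
  rho(1) = -0.137955 / 1.275706 = -0.1081.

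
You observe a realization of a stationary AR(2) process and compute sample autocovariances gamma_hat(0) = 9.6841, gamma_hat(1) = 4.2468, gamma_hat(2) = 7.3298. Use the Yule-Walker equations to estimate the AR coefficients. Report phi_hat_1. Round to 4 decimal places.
\hat\phi_{1} = 0.1320

The Yule-Walker equations for an AR(p) process read, in matrix form,
  Gamma_p phi = r_p,   with   (Gamma_p)_{ij} = gamma(|i - j|),
                       (r_p)_i = gamma(i),   i,j = 1..p.
Substitute the sample gammas (Toeplitz matrix and right-hand side of size 2):
  Gamma_p = [[9.6841, 4.2468], [4.2468, 9.6841]]
  r_p     = [4.2468, 7.3298]
Written out:
  9.6841 phi_1 + 4.2468 phi_2 = 4.2468
  4.2468 phi_1 + 9.6841 phi_2 = 7.3298
Solve by Cramer's rule:
  det = gamma(0)^2 - gamma(1)^2 = (9.6841)^2 - (4.2468)^2 = 93.78179281 - 18.03531024 = 75.74648257
  phi_hat_1 = [gamma(1) gamma(0) - gamma(1) gamma(2)] / det = [(4.2468)(9.6841) - (4.2468)(7.3298)] / 75.74648257 = 9.99824124 / 75.74648257 = 0.132
  phi_hat_2 = [gamma(0) gamma(2) - gamma(1)^2] / det = [(9.6841)(7.3298) - (4.2468)^2] / 75.74648257 = 52.94720594 / 75.74648257 = 0.699
So phi_hat = [0.1320, 0.6990].
Therefore phi_hat_1 = 0.1320.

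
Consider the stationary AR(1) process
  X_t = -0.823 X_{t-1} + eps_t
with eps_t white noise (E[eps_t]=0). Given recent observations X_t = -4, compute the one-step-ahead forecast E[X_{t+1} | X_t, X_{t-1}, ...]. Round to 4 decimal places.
E[X_{t+1} \mid \mathcal F_t] = 3.2920

For an AR(p) model X_t = c + sum_i phi_i X_{t-i} + eps_t, the
one-step-ahead conditional mean is
  E[X_{t+1} | X_t, ...] = c + sum_i phi_i X_{t+1-i}.
Substitute known values:
  E[X_{t+1} | ...] = (-0.823) * (-4)
                   = 3.2920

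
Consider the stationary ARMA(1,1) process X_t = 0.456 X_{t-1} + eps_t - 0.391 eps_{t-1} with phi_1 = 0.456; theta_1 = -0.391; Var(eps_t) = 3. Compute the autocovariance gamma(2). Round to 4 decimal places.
\gamma(2) = 0.0922

Multiply the model equation by X_{t-k} and take expectations. With theta_0 = psi_0 = 1 and psi_j the MA(infinity) weights, this gives
  gamma(k) - sum_i phi_i gamma(k-i) = c_k,
  c_k = sigma^2 * sum_{j=k..q} theta_j psi_{j-k}   (c_k = 0 for k > q),
using gamma(-m) = gamma(m).
psi-weights needed (psi_j = theta_j + sum_i phi_i psi_{j-i}):
  psi_1 = theta_1 + phi_1 = -0.391 + (0.456) = 0.065
Right-hand sides:
  c_0 = sigma^2 (1 + theta_1 psi_1) = 3 * (1 + (-0.391)(0.065)) = 3 * 0.974585 = 2.923755
  c_1 = sigma^2 theta_1 = 3 * (-0.391) = -1.173
  c_2 = 0
Equations for k = 0 and k = 1 (AR order 1):
  gamma(0) = phi_1 gamma(1) + c_0
  gamma(1) = phi_1 gamma(0) + c_1
Substituting the second into the first: gamma(0) (1 - phi_1^2) = c_0 + phi_1 c_1, so
  gamma(0) = (c_0 + phi_1 c_1) / (1 - phi_1^2) = (2.923755 + (0.456)(-1.173)) / (1 - (0.456)^2) = 2.388867 / 0.792064 = 3.016002.
  gamma(1) = phi_1 gamma(0) + c_1 = (0.456)(3.016002) + (-1.173) = 0.202297.
For k = 2 (> q): gamma(2) = phi_1 gamma(1) = (0.456)(0.202297) = 0.092247.
Therefore gamma(2) = 0.0922 (to 4 decimal places).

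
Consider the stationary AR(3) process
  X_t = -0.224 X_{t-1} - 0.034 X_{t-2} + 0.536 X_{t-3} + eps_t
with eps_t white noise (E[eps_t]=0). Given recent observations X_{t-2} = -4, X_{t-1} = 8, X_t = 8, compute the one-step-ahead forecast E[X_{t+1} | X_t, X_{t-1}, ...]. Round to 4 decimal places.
E[X_{t+1} \mid \mathcal F_t] = -4.2080

For an AR(p) model X_t = c + sum_i phi_i X_{t-i} + eps_t, the
one-step-ahead conditional mean is
  E[X_{t+1} | X_t, ...] = c + sum_i phi_i X_{t+1-i}.
Substitute known values:
  E[X_{t+1} | ...] = (-0.224) * (8) + (-0.034) * (8) + (0.536) * (-4)
                   = -4.2080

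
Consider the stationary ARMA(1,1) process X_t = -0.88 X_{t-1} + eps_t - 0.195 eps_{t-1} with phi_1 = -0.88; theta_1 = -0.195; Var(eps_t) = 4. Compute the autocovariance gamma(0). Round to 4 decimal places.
\gamma(0) = 24.4898

Multiply the model equation by X_{t-k} and take expectations. With theta_0 = psi_0 = 1 and psi_j the MA(infinity) weights, this gives
  gamma(k) - sum_i phi_i gamma(k-i) = c_k,
  c_k = sigma^2 * sum_{j=k..q} theta_j psi_{j-k}   (c_k = 0 for k > q),
using gamma(-m) = gamma(m).
psi-weights needed (psi_j = theta_j + sum_i phi_i psi_{j-i}):
  psi_1 = theta_1 + phi_1 = -0.195 + (-0.88) = -1.075
Right-hand sides:
  c_0 = sigma^2 (1 + theta_1 psi_1) = 4 * (1 + (-0.195)(-1.075)) = 4 * 1.209625 = 4.8385
  c_1 = sigma^2 theta_1 = 4 * (-0.195) = -0.78
  c_2 = 0
Equations for k = 0 and k = 1 (AR order 1):
  gamma(0) = phi_1 gamma(1) + c_0
  gamma(1) = phi_1 gamma(0) + c_1
Substituting the second into the first: gamma(0) (1 - phi_1^2) = c_0 + phi_1 c_1, so
  gamma(0) = (c_0 + phi_1 c_1) / (1 - phi_1^2) = (4.8385 + (-0.88)(-0.78)) / (1 - (-0.88)^2) = 5.5249 / 0.2256 = 24.489805.
Therefore gamma(0) = 24.4898 (to 4 decimal places).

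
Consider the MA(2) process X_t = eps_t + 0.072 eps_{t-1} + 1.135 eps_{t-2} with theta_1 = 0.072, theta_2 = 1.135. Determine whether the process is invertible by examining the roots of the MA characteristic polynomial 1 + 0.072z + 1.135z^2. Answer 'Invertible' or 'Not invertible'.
\text{Not invertible}

The MA(q) characteristic polynomial is P(z) = 1 + 0.072z + 1.135z^2.
Invertibility requires all roots to lie outside the unit circle, i.e. |z| > 1 for every root.
Set 1 + (0.072) z + (1.135) z^2 = 0, i.e. a z^2 + b z + c = 0 with a = 1.135, b = 0.072, c = 1.
Discriminant D = b^2 - 4ac = (0.072)^2 - 4*(1.135)*1 = 0.005184 - (4.54) = -4.534816.
D < 0, so the roots are the complex-conjugate pair z = (-b +/- i sqrt(-D)) / (2a) = -0.0317 +/- 0.9381i.
For a conjugate pair |z|^2 = z * conj(z) = (product of roots) = c/a = 1/(1.135) = 0.881057, so |z| = sqrt(0.881057) = 0.9386 for both roots.
Moduli of all roots: 0.9386, 0.9386.
All moduli strictly greater than 1? No.
Verdict: Not invertible.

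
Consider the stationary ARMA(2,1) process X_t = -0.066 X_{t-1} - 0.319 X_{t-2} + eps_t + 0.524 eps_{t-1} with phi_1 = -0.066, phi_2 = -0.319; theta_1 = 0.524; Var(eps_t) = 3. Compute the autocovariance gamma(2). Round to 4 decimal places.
\gamma(2) = -1.3705

Multiply the model equation by X_{t-k} and take expectations. With theta_0 = psi_0 = 1 and psi_j the MA(infinity) weights, this gives
  gamma(k) - sum_i phi_i gamma(k-i) = c_k,
  c_k = sigma^2 * sum_{j=k..q} theta_j psi_{j-k}   (c_k = 0 for k > q),
using gamma(-m) = gamma(m).
psi-weights needed (psi_j = theta_j + sum_i phi_i psi_{j-i}):
  psi_1 = theta_1 + phi_1 = 0.524 + (-0.066) = 0.458
Right-hand sides:
  c_0 = sigma^2 (1 + theta_1 psi_1) = 3 * (1 + (0.524)(0.458)) = 3 * 1.239992 = 3.719976
  c_1 = sigma^2 theta_1 = 3 * (0.524) = 1.572
  c_2 = 0
Equations for k = 0, 1, 2 (AR order 2, c_2 = 0):
  (E0) gamma(0) = phi_1 gamma(1) + phi_2 gamma(2) + c_0
  (E1) gamma(1) = phi_1 gamma(0) + phi_2 gamma(1) + c_1
  (E2) gamma(2) = phi_1 gamma(1) + phi_2 gamma(0)
From (E1): gamma(1) = A gamma(0) + B with
  A = phi_1 / (1 - phi_2) = -0.066 / 1.319 = -0.050038,   B = c_1 / (1 - phi_2) = 1.572 / 1.319 = 1.191812.
Insert (E2) into (E0): gamma(0) (1 - phi_2^2) = phi_1 (1 + phi_2) gamma(1) + c_0.
  phi_1 (1 + phi_2) = (-0.066)(0.681) = -0.044946,   1 - phi_2^2 = 0.898239.
Replace gamma(1) by A gamma(0) + B and collect gamma(0):
  gamma(0) [0.898239 - (-0.044946)(-0.050038)] = (-0.044946)(1.191812) + 3.719976
  gamma(0) * 0.89599 = 3.666409
  gamma(0) = 3.666409 / 0.89599 = 4.09202.
  gamma(1) = A gamma(0) + B = (-0.050038)(4.09202) + (1.191812) = 0.987056.
  gamma(2) = phi_1 gamma(1) + phi_2 gamma(0) = (-0.066)(0.987056) + (-0.319)(4.09202) = -1.3705.
Therefore gamma(2) = -1.3705 (to 4 decimal places).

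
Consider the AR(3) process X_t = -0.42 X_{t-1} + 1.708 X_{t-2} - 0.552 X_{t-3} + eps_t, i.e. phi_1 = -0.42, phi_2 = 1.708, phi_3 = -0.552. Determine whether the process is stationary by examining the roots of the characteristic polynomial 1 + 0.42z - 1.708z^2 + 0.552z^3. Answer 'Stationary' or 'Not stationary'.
\text{Not stationary}

The AR(p) characteristic polynomial is P(z) = 1 + 0.42z - 1.708z^2 + 0.552z^3.
Stationarity requires all roots to lie outside the unit circle, i.e. |z| > 1 for every root.
Degree 3: look for a simple real root z0 first, then factor out (1 - z/z0) and solve the remaining quadratic.
Testing z0 = 2.5: P(2.5) = 1 + (0.42)(2.5) + (-1.708)(2.5)^2 + (0.552)(2.5)^3
  = 1 + (1.05) + (-10.675) + (8.625) = 0.  So z_0 = 2.5 is a root, |z_0| = 2.5.
Divide out the factor (1 - 0.4 z) = (1 - z/z0) (since 1/z0 = 0.4):
  P(z) = (1 - 0.4 z)(1 + (0.82) z + (-1.38) z^2)
  [check: z-coef 0.82 - (0.4) = 0.42; z^2-coef -1.38 - (0.4)(0.82) = -1.708; z^3-coef -(0.4)(-1.38) = 0.552.]
Remaining roots from the quadratic factor 1 + (0.82) z + (-1.38) z^2:
  Set 1 + (0.82) z + (-1.38) z^2 = 0, i.e. a z^2 + b z + c = 0 with a = -1.38, b = 0.82, c = 1.
  Discriminant D = b^2 - 4ac = (0.82)^2 - 4*(-1.38)*1 = 0.6724 - (-5.52) = 6.1924.
  D >= 0, so the roots are real: z = (-b +/- sqrt(D)) / (2a) = (-0.82 +/- 2.488453) / (-2.76).
    z_1 = (-0.82 + 2.488453) / (-2.76) = -0.6045,   |z_1| = 0.6045.
    z_2 = (-0.82 - 2.488453) / (-2.76) = 1.1987,   |z_2| = 1.1987.
Moduli of all roots: 2.5000, 0.6045, 1.1987.
All moduli strictly greater than 1? No.
Verdict: Not stationary.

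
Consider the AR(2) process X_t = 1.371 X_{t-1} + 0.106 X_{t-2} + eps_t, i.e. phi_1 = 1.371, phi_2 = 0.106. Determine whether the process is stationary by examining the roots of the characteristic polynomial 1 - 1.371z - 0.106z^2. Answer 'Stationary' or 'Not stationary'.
\text{Not stationary}

The AR(p) characteristic polynomial is P(z) = 1 - 1.371z - 0.106z^2.
Stationarity requires all roots to lie outside the unit circle, i.e. |z| > 1 for every root.
Set 1 + (-1.371) z + (-0.106) z^2 = 0, i.e. a z^2 + b z + c = 0 with a = -0.106, b = -1.371, c = 1.
Discriminant D = b^2 - 4ac = (-1.371)^2 - 4*(-0.106)*1 = 1.879641 - (-0.424) = 2.303641.
D >= 0, so the roots are real: z = (-b +/- sqrt(D)) / (2a) = (1.371 +/- 1.517775) / (-0.212).
  z_1 = (1.371 + 1.517775) / (-0.212) = -13.6263,   |z_1| = 13.6263.
  z_2 = (1.371 - 1.517775) / (-0.212) = 0.6923,   |z_2| = 0.6923.
Moduli of all roots: 13.6263, 0.6923.
All moduli strictly greater than 1? No.
Verdict: Not stationary.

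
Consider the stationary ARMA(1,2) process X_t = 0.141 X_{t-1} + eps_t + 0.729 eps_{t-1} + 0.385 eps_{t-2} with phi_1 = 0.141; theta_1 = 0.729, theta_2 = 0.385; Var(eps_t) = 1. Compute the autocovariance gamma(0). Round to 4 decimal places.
\gamma(0) = 2.0199

Multiply the model equation by X_{t-k} and take expectations. With theta_0 = psi_0 = 1 and psi_j the MA(infinity) weights, this gives
  gamma(k) - sum_i phi_i gamma(k-i) = c_k,
  c_k = sigma^2 * sum_{j=k..q} theta_j psi_{j-k}   (c_k = 0 for k > q),
using gamma(-m) = gamma(m).
psi-weights needed (psi_j = theta_j + sum_i phi_i psi_{j-i}):
  psi_1 = theta_1 + phi_1 = 0.729 + (0.141) = 0.87
  psi_2 = theta_2 + phi_1 psi_1 = 0.385 + (0.141)(0.87) = 0.50767
Right-hand sides:
  c_0 = sigma^2 (1 + theta_1 psi_1 + theta_2 psi_2) = 1 * (1 + (0.729)(0.87) + (0.385)(0.50767)) = 1 * 1.829683 = 1.829683
  c_1 = sigma^2 (theta_1 + theta_2 psi_1) = 1 * (0.729 + (0.385)(0.87)) = 1.06395
  c_2 = sigma^2 theta_2 = 1 * (0.385) = 0.385
Equations for k = 0 and k = 1 (AR order 1):
  gamma(0) = phi_1 gamma(1) + c_0
  gamma(1) = phi_1 gamma(0) + c_1
Substituting the second into the first: gamma(0) (1 - phi_1^2) = c_0 + phi_1 c_1, so
  gamma(0) = (c_0 + phi_1 c_1) / (1 - phi_1^2) = (1.829683 + (0.141)(1.06395)) / (1 - (0.141)^2) = 1.9797 / 0.980119 = 2.019857.
Therefore gamma(0) = 2.0199 (to 4 decimal places).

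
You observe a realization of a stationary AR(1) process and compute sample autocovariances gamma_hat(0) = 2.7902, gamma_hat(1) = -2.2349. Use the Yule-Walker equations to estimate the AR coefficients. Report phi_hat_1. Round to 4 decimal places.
\hat\phi_{1} = -0.8010

The Yule-Walker equations for an AR(p) process read, in matrix form,
  Gamma_p phi = r_p,   with   (Gamma_p)_{ij} = gamma(|i - j|),
                       (r_p)_i = gamma(i),   i,j = 1..p.
Substitute the sample gammas (Toeplitz matrix and right-hand side of size 1):
  Gamma_p = [[2.7902]]
  r_p     = [-2.2349]
With p = 1 this is the single equation gamma(0) phi_1 = gamma(1):
  phi_hat_1 = gamma(1) / gamma(0) = -2.2349 / 2.7902 = -0.8010.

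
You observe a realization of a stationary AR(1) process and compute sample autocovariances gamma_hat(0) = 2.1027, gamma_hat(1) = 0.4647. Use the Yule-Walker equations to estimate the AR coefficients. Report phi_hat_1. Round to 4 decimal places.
\hat\phi_{1} = 0.2210

The Yule-Walker equations for an AR(p) process read, in matrix form,
  Gamma_p phi = r_p,   with   (Gamma_p)_{ij} = gamma(|i - j|),
                       (r_p)_i = gamma(i),   i,j = 1..p.
Substitute the sample gammas (Toeplitz matrix and right-hand side of size 1):
  Gamma_p = [[2.1027]]
  r_p     = [0.4647]
With p = 1 this is the single equation gamma(0) phi_1 = gamma(1):
  phi_hat_1 = gamma(1) / gamma(0) = 0.4647 / 2.1027 = 0.2210.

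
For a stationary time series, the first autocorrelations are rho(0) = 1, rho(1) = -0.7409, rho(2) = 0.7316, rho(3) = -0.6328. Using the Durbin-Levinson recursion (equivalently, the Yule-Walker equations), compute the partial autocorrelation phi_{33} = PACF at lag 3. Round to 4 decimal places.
\phi_{33} = -0.0271

The PACF at lag k is phi_{kk}, the last component of the solution
to the Yule-Walker system G_k phi = r_k where
  (G_k)_{ij} = rho(|i - j|), (r_k)_i = rho(i), i,j = 1..k.
Equivalently, Durbin-Levinson gives phi_{kk} iteratively:
  phi_{11} = rho(1)
  phi_{kk} = [rho(k) - sum_{j=1..k-1} phi_{k-1,j} rho(k-j)]
            / [1 - sum_{j=1..k-1} phi_{k-1,j} rho(j)],
  phi_{k,j} = phi_{k-1,j} - phi_{kk} phi_{k-1,k-j},  j = 1..k-1.
Step k = 1:
  phi_11 = rho(1) = -0.7409.
Step k = 2:
  phi_22 = [rho(2) - phi_11 rho(1)] / [1 - phi_11 rho(1)] = [0.7316 - (-0.7409)(-0.7409)] / [1 - (-0.7409)(-0.7409)]
         = 0.18266719 / 0.45106719 = 0.404967.
  Update: phi_21 = phi_11 - phi_22 phi_11 = -0.7409 - (0.404967)(-0.7409) = -0.44086.
Step k = 3:
  phi_33 = [rho(3) - phi_21 rho(2) - phi_22 rho(1)] / [1 - phi_21 rho(1) - phi_22 rho(2)]
    numerator   = -0.6328 - (-0.44086)(0.7316) - (0.404967)(-0.7409) = -0.01022687
    denominator = 1 - (-0.44086)(-0.7409) - (0.404967)(0.7316) = 0.37709306
  phi_33 = -0.01022687 / 0.37709306 = -0.0271.
Therefore phi_{33} = -0.0271.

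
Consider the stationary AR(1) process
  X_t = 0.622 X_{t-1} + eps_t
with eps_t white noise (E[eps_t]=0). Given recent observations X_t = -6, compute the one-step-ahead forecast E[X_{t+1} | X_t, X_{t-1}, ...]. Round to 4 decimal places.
E[X_{t+1} \mid \mathcal F_t] = -3.7320

For an AR(p) model X_t = c + sum_i phi_i X_{t-i} + eps_t, the
one-step-ahead conditional mean is
  E[X_{t+1} | X_t, ...] = c + sum_i phi_i X_{t+1-i}.
Substitute known values:
  E[X_{t+1} | ...] = (0.622) * (-6)
                   = -3.7320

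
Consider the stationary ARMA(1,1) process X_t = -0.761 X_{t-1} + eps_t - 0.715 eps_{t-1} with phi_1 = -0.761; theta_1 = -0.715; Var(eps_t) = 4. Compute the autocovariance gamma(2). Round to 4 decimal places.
\gamma(2) = 16.4837

Multiply the model equation by X_{t-k} and take expectations. With theta_0 = psi_0 = 1 and psi_j the MA(infinity) weights, this gives
  gamma(k) - sum_i phi_i gamma(k-i) = c_k,
  c_k = sigma^2 * sum_{j=k..q} theta_j psi_{j-k}   (c_k = 0 for k > q),
using gamma(-m) = gamma(m).
psi-weights needed (psi_j = theta_j + sum_i phi_i psi_{j-i}):
  psi_1 = theta_1 + phi_1 = -0.715 + (-0.761) = -1.476
Right-hand sides:
  c_0 = sigma^2 (1 + theta_1 psi_1) = 4 * (1 + (-0.715)(-1.476)) = 4 * 2.05534 = 8.22136
  c_1 = sigma^2 theta_1 = 4 * (-0.715) = -2.86
  c_2 = 0
Equations for k = 0 and k = 1 (AR order 1):
  gamma(0) = phi_1 gamma(1) + c_0
  gamma(1) = phi_1 gamma(0) + c_1
Substituting the second into the first: gamma(0) (1 - phi_1^2) = c_0 + phi_1 c_1, so
  gamma(0) = (c_0 + phi_1 c_1) / (1 - phi_1^2) = (8.22136 + (-0.761)(-2.86)) / (1 - (-0.761)^2) = 10.39782 / 0.420879 = 24.70501.
  gamma(1) = phi_1 gamma(0) + c_1 = (-0.761)(24.70501) + (-2.86) = -21.660513.
For k = 2 (> q): gamma(2) = phi_1 gamma(1) = (-0.761)(-21.660513) = 16.48365.
Therefore gamma(2) = 16.4837 (to 4 decimal places).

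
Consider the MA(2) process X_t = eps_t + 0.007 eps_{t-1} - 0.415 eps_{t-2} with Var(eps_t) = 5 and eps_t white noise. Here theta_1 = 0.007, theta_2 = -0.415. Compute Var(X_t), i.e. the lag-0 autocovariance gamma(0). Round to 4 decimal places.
\gamma(0) = 5.8614

For an MA(q) process X_t = eps_t + sum_i theta_i eps_{t-i} with
Var(eps_t) = sigma^2, the variance is
  gamma(0) = sigma^2 * (1 + sum_i theta_i^2).
  sum_i theta_i^2 = (0.007)^2 + (-0.415)^2 = 0.000049 + 0.172225 = 0.172274.
  gamma(0) = 5 * (1 + 0.172274) = 5 * 1.172274 = 5.86137, which rounds to 5.8614.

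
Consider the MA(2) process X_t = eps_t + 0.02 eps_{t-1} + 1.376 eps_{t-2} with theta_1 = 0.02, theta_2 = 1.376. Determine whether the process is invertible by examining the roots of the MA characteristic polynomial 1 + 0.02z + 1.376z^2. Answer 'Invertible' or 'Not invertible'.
\text{Not invertible}

The MA(q) characteristic polynomial is P(z) = 1 + 0.02z + 1.376z^2.
Invertibility requires all roots to lie outside the unit circle, i.e. |z| > 1 for every root.
Set 1 + (0.02) z + (1.376) z^2 = 0, i.e. a z^2 + b z + c = 0 with a = 1.376, b = 0.02, c = 1.
Discriminant D = b^2 - 4ac = (0.02)^2 - 4*(1.376)*1 = 0.0004 - (5.504) = -5.5036.
D < 0, so the roots are the complex-conjugate pair z = (-b +/- i sqrt(-D)) / (2a) = -0.0073 +/- 0.8525i.
For a conjugate pair |z|^2 = z * conj(z) = (product of roots) = c/a = 1/(1.376) = 0.726744, so |z| = sqrt(0.726744) = 0.8525 for both roots.
Moduli of all roots: 0.8525, 0.8525.
All moduli strictly greater than 1? No.
Verdict: Not invertible.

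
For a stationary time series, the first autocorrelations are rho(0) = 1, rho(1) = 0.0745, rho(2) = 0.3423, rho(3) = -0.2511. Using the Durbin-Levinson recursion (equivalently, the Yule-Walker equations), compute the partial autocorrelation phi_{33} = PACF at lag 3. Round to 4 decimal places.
\phi_{33} = -0.3330

The PACF at lag k is phi_{kk}, the last component of the solution
to the Yule-Walker system G_k phi = r_k where
  (G_k)_{ij} = rho(|i - j|), (r_k)_i = rho(i), i,j = 1..k.
Equivalently, Durbin-Levinson gives phi_{kk} iteratively:
  phi_{11} = rho(1)
  phi_{kk} = [rho(k) - sum_{j=1..k-1} phi_{k-1,j} rho(k-j)]
            / [1 - sum_{j=1..k-1} phi_{k-1,j} rho(j)],
  phi_{k,j} = phi_{k-1,j} - phi_{kk} phi_{k-1,k-j},  j = 1..k-1.
Step k = 1:
  phi_11 = rho(1) = 0.0745.
Step k = 2:
  phi_22 = [rho(2) - phi_11 rho(1)] / [1 - phi_11 rho(1)] = [0.3423 - (0.0745)(0.0745)] / [1 - (0.0745)(0.0745)]
         = 0.33674975 / 0.99444975 = 0.338629.
  Update: phi_21 = phi_11 - phi_22 phi_11 = 0.0745 - (0.338629)(0.0745) = 0.049272.
Step k = 3:
  phi_33 = [rho(3) - phi_21 rho(2) - phi_22 rho(1)] / [1 - phi_21 rho(1) - phi_22 rho(2)]
    numerator   = -0.2511 - (0.049272)(0.3423) - (0.338629)(0.0745) = -0.29319372
    denominator = 1 - (0.049272)(0.0745) - (0.338629)(0.3423) = 0.88041644
  phi_33 = -0.29319372 / 0.88041644 = -0.333.
Therefore phi_{33} = -0.3330.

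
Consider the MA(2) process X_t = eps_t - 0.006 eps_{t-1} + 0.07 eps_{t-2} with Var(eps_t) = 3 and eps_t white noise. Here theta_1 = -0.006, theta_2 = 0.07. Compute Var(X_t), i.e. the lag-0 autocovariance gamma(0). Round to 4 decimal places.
\gamma(0) = 3.0148

For an MA(q) process X_t = eps_t + sum_i theta_i eps_{t-i} with
Var(eps_t) = sigma^2, the variance is
  gamma(0) = sigma^2 * (1 + sum_i theta_i^2).
  sum_i theta_i^2 = (-0.006)^2 + (0.07)^2 = 0.000036 + 0.0049 = 0.004936.
  gamma(0) = 3 * (1 + 0.004936) = 3 * 1.004936 = 3.014808, which rounds to 3.0148.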